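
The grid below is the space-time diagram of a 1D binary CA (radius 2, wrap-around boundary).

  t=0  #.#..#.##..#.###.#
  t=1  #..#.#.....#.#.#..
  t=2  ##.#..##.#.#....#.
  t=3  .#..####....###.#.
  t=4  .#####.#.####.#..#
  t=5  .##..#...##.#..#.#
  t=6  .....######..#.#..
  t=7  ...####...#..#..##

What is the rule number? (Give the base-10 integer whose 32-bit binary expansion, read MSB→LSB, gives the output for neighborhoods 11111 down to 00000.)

814457850

  [31] ##### => .  t=4,i=3
  [30] ####. => .  t=3,i=6
  [29] ###.# => #  t=0,i=15
  [28] ###.. => #  t=3,i=7
  [27] ##.## => .  t=0,i=16
  [26] ##.#. => .  t=0,i=1
  [25] ##..# => .  t=0,i=9
  [24] ##... => .  t=3,i=8
  [23] #.### => #  t=0,i=13
  [22] #.##. => .  t=0,i=7
  [21] #.#.# => .  t=1,i=13
  [20] #.#.. => .  t=0,i=2
  [19] #..## => #  t=2,i=5
  [18] #..#. => .  t=0,i=4
  [17] #...# => #  t=5,i=7
  [16] #.... => #  t=1,i=7
  [15] .#### => #  t=3,i=5
  [14] .###. => .  t=0,i=14
  [13] .##.# => #  t=0,i=0
  [12] .##.. => .  t=0,i=8
  [11] .#.## => .  t=0,i=6
  [10] .#.#. => .  t=1,i=4
  [9] .#..# => #  t=0,i=3
  [8] .#... => #  t=1,i=6
  [7] ..### => #  t=3,i=4
  [6] ..##. => #  t=2,i=6
  [5] ..#.# => #  t=0,i=5
  [4] ..#.. => #  t=1,i=0
  [3] ...## => #  t=3,i=11
  [2] ...#. => .  t=1,i=10
  [1] ....# => #  t=1,i=9
  [0] ..... => .  t=1,i=8
  bits 00110000100010111010001111111010 = 814457850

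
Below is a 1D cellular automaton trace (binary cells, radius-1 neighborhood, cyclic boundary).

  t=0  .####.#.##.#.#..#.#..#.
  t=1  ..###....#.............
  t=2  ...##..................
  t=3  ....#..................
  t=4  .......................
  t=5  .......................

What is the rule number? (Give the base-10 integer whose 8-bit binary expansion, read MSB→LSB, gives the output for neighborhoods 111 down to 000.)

192

  ###|#  b7=1 t=0,i=2
  ##.|#  b6=1 t=0,i=4
  #.#|.  b5=0 t=0,i=5
  #..|.  b4=0 t=0,i=14
  .##|.  b3=0 t=0,i=1
  .#.|.  b2=0 t=0,i=6
  ..#|.  b1=0 t=0,i=0
  ...|.  b0=0 t=1,i=0
  bits 11000000 = 192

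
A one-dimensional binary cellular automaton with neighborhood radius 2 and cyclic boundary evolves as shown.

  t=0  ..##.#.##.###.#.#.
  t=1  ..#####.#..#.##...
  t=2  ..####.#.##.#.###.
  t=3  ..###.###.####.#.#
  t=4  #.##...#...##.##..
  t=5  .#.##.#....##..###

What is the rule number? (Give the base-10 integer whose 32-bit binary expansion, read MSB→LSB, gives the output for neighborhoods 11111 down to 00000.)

3341155012

  [31] ##### => #  t=1,i=4
  [30] ####. => #  t=1,i=5
  [29] ###.# => .  t=0,i=12
  [28] ###.. => .  t=2,i=16
  [27] ##.## => .  t=0,i=9
  [26] ##.#. => #  t=0,i=4
  [25] ##..# => #  t=4,i=16
  [24] ##... => #  t=1,i=15
  [23] #.### => .  t=0,i=10
  [22] #.##. => .  t=0,i=7
  [21] #.#.# => #  t=0,i=5
  [20] #.#.. => .  t=0,i=16
  [19] #..## => .  t=3,i=1
  [18] #..#. => #  t=1,i=10
  [17] #...# => .  t=0,i=0
  [16] #.... => #  t=1,i=16
  [15] .#### => #  t=1,i=3
  [14] .###. => #  t=0,i=11
  [13] .##.# => #  t=0,i=3
  [12] .##.. => #  t=1,i=14
  [11] .#.## => #  t=0,i=6
  [10] .#.#. => .  t=0,i=15
  [9] .#..# => #  t=1,i=9
  [8] .#... => .  t=0,i=17
  [7] ..### => #  t=1,i=2
  [6] ..##. => #  t=0,i=2
  [5] ..#.# => .  t=1,i=11
  [4] ..#.. => .  t=4,i=7
  [3] ...## => .  t=0,i=1
  [2] ...#. => #  t=4,i=6
  [1] ....# => .  t=1,i=0
  [0] ..... => .  t=1,i=17
  bits 11000111001001011111101011000100 = 3341155012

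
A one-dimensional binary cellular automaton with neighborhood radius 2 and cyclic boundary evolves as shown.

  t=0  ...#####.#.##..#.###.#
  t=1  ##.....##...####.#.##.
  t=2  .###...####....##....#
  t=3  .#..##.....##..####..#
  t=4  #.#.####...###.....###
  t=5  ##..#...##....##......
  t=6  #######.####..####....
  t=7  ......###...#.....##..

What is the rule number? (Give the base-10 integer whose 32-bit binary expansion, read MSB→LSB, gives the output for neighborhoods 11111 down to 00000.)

  #####|.  b31=0 t=0,i=5
  ####.|.  b30=0 t=0,i=6
  ###.#|#  b29=1 t=0,i=7
  ###..|.  b28=0 t=2,i=3
  ##.##|#  b27=1 t=1,i=21
  ##.#.|#  b26=1 t=0,i=8
  ##..#|#  b25=1 t=0,i=13
  ##...|#  b24=1 t=1,i=2
  #.###|#  b23=1 t=0,i=17
  #.##.|.  b22=0 t=0,i=11
  #.#.#|.  b21=0 t=0,i=9
  #.#..|.  b20=0 t=0,i=21
  #..##|.  b19=0 t=3,i=3
  #..#.|#  b18=1 t=0,i=14
  #...#|#  b17=1 t=0,i=1
  #....|#  b16=1 t=1,i=3
  .####|.  b15=0 t=0,i=4
  .###.|.  b14=0 t=0,i=18
  .##.#|.  b13=0 t=1,i=20
  .##..|#  b12=1 t=0,i=12
  .#.##|.  b11=0 t=0,i=10
  .#.#.|#  b10=1 t=3,i=0
  .#..#|#  b9=1 t=3,i=2
  .#...|#  b8=1 t=0,i=0
  ..###|.  b7=0 t=0,i=3
  ..##.|#  b6=1 t=1,i=7
  ..#.#|#  b5=1 t=0,i=15
  ..#..|#  b4=1 t=5,i=4
  ...##|.  b3=0 t=0,i=2
  ...#.|.  b2=0 t=2,i=20
  ....#|.  b1=0 t=1,i=5
  .....|.  b0=0 t=1,i=4
  bits 00101111100001110001011101110000 = 797382512

797382512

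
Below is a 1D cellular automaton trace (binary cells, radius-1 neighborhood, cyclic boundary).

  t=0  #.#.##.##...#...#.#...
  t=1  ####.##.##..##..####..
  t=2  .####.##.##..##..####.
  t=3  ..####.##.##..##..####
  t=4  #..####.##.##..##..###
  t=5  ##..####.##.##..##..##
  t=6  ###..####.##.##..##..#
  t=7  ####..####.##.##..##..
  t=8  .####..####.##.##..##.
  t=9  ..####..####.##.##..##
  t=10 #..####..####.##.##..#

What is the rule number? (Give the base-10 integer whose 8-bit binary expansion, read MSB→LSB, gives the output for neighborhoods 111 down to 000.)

  nb ###: next=#  (t=1,i=1, bit7=1)
  nb ##.: next=#  (t=0,i=5, bit6=1)
  nb #.#: next=#  (t=0,i=1, bit5=1)
  nb #..: next=#  (t=0,i=9, bit4=1)
  nb .##: next=.  (t=0,i=4, bit3=0)
  nb .#.: next=#  (t=0,i=0, bit2=1)
  nb ..#: next=.  (t=0,i=11, bit1=0)
  nb ...: next=.  (t=0,i=10, bit0=0)
  bits 11110100 = 244

244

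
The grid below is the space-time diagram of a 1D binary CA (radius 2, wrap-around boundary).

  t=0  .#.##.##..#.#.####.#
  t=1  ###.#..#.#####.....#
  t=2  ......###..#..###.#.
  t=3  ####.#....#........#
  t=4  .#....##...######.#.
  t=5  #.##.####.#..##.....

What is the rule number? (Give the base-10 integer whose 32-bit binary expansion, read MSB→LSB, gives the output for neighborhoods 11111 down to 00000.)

  nb #####: next=#  (t=1,i=11, bit31=1)
  nb ####.: next=.  (t=0,i=16, bit30=0)
  nb ###.#: next=.  (t=0,i=17, bit29=0)
  nb ###..: next=.  (t=1,i=13, bit28=0)
  nb ##.##: next=.  (t=0,i=5, bit27=0)
  nb ##.#.: next=.  (t=0,i=18, bit26=0)
  nb ##..#: next=.  (t=0,i=8, bit25=0)
  nb ##...: next=#  (t=1,i=14, bit24=1)
  nb #.###: next=.  (t=0,i=14, bit23=0)
  nb #.##.: next=.  (t=0,i=3, bit22=0)
  nb #.#.#: next=#  (t=0,i=1, bit21=1)
  nb #.#..: next=.  (t=1,i=4, bit20=0)
  nb #..##: next=.  (t=2,i=13, bit19=0)
  nb #..#.: next=#  (t=0,i=9, bit18=1)
  nb #...#: next=.  (t=4,i=9, bit17=0)
  nb #....: next=#  (t=1,i=15, bit16=1)
  nb .####: next=.  (t=0,i=15, bit15=0)
  nb .###.: next=.  (t=2,i=7, bit14=0)
  nb .##.#: next=#  (t=0,i=4, bit13=1)
  nb .##..: next=#  (t=0,i=7, bit12=1)
  nb .#.##: next=#  (t=0,i=2, bit11=1)
  nb .#.#.: next=#  (t=0,i=0, bit10=1)
  nb .#..#: next=.  (t=1,i=5, bit9=0)
  nb .#...: next=#  (t=2,i=19, bit8=1)
  nb ..###: next=.  (t=1,i=19, bit7=0)
  nb ..##.: next=#  (t=4,i=6, bit6=1)
  nb ..#.#: next=#  (t=0,i=10, bit5=1)
  nb ..#..: next=.  (t=2,i=11, bit4=0)
  nb ...##: next=#  (t=1,i=18, bit3=1)
  nb ...#.: next=.  (t=3,i=9, bit2=0)
  nb ....#: next=.  (t=1,i=17, bit1=0)
  nb .....: next=#  (t=1,i=16, bit0=1)
  bits 10000001001001010011110101101001 = 2166701417

2166701417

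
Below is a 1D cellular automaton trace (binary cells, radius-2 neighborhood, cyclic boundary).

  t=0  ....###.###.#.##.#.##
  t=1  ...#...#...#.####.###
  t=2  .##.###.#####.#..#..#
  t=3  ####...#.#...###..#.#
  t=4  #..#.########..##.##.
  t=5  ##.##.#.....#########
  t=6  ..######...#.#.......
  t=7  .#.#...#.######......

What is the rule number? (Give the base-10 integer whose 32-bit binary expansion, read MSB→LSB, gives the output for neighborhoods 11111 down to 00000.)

  [31] ##### => .  t=2,i=10
  [30] ####. => .  t=1,i=15
  [29] ###.# => .  t=0,i=6
  [28] ###.. => #  t=1,i=20
  [27] ##.## => #  t=0,i=7
  [26] ##.#. => #  t=0,i=11
  [25] ##..# => #  t=3,i=16
  [24] ##... => .  t=0,i=0
  [23] #.### => .  t=0,i=8
  [22] #.##. => #  t=0,i=14
  [21] #.#.# => .  t=0,i=12
  [20] #.#.. => #  t=2,i=14
  [19] #..## => #  t=4,i=14
  [18] #..#. => .  t=2,i=16
  [17] #...# => #  t=1,i=1
  [16] #.... => .  t=0,i=1
  [15] .#### => #  t=1,i=14
  [14] .###. => .  t=0,i=5
  [13] .##.# => #  t=0,i=15
  [12] .##.. => #  t=0,i=20
  [11] .#.## => #  t=0,i=13
  [10] .#.#. => #  t=3,i=8
  [9] .#..# => #  t=2,i=15
  [8] .#... => #  t=1,i=4
  [7] ..### => .  t=0,i=4
  [6] ..##. => #  t=4,i=15
  [5] ..#.# => #  t=1,i=11
  [4] ..#.. => .  t=1,i=3
  [3] ...## => #  t=0,i=3
  [2] ...#. => #  t=1,i=2
  [1] ....# => .  t=0,i=2
  [0] ..... => .  t=5,i=9
  bits 00011110010110101011111101101100 = 509263724

509263724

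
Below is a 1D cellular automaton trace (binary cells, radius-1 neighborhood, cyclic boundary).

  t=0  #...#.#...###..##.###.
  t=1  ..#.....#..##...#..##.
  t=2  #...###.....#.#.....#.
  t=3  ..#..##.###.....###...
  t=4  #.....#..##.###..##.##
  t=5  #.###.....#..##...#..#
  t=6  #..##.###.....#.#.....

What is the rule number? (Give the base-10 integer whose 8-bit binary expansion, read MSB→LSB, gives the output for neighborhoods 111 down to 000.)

193

  nb ###: next=#  (t=0,i=11, bit7=1)
  nb ##.: next=#  (t=0,i=12, bit6=1)
  nb #.#: next=.  (t=0,i=5, bit5=0)
  nb #..: next=.  (t=0,i=1, bit4=0)
  nb .##: next=.  (t=0,i=10, bit3=0)
  nb .#.: next=.  (t=0,i=0, bit2=0)
  nb ..#: next=.  (t=0,i=3, bit1=0)
  nb ...: next=#  (t=0,i=2, bit0=1)
  bits 11000001 = 193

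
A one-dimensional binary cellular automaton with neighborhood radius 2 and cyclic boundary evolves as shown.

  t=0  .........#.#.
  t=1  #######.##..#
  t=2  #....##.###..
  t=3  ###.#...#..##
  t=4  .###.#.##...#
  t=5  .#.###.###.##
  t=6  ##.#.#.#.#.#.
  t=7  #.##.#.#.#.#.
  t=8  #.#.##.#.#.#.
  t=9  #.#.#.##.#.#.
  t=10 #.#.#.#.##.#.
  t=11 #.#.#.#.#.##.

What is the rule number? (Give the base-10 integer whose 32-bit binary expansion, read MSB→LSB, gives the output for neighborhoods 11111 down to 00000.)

  #####|.  b31=0 t=1,i=1
  ####.|#  b30=1 t=1,i=5
  ###.#|#  b29=1 t=1,i=6
  ###..|.  b28=0 t=2,i=10
  ##.##|.  b27=0 t=1,i=7
  ##.#.|#  b26=1 t=3,i=3
  ##..#|#  b25=1 t=1,i=10
  ##...|#  b24=1 t=4,i=9
  #.###|#  b23=1 t=2,i=8
  #.##.|#  b22=1 t=1,i=8
  #.#.#|#  b21=1 t=4,i=5
  #.#..|.  b20=0 t=0,i=11
  #..##|.  b19=0 t=1,i=11
  #..#.|#  b18=1 t=2,i=12
  #...#|.  b17=0 t=3,i=6
  #....|#  b16=1 t=0,i=0
  .####|#  b15=1 t=1,i=0
  .###.|.  b14=0 t=2,i=9
  .##.#|.  b13=0 t=2,i=6
  .##..|#  b12=1 t=1,i=9
  .#.##|.  b11=0 t=4,i=0
  .#.#.|.  b10=0 t=0,i=10
  .#..#|.  b9=0 t=3,i=9
  .#...|#  b8=1 t=0,i=12
  ..###|.  b7=0 t=1,i=12
  ..##.|.  b6=0 t=2,i=5
  ..#.#|#  b5=1 t=0,i=9
  ..#..|#  b4=1 t=2,i=0
  ...##|#  b3=1 t=2,i=4
  ...#.|#  b2=1 t=0,i=8
  ....#|.  b1=0 t=0,i=7
  .....|#  b0=1 t=0,i=1
  bits 01100111111001011001000100111101 = 1743098173

1743098173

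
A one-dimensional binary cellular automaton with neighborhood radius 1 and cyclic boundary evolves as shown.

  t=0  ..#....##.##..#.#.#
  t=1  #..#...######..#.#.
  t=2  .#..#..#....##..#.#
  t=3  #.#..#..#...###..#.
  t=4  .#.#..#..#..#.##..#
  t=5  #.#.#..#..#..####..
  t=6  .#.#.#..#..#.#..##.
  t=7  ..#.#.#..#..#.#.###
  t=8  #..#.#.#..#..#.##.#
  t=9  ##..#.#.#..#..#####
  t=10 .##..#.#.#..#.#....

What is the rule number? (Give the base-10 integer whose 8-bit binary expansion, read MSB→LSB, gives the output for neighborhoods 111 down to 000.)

  ###|.  b7=0 t=1,i=8
  ##.|#  b6=1 t=0,i=8
  #.#|#  b5=1 t=0,i=9
  #..|#  b4=1 t=0,i=0
  .##|#  b3=1 t=0,i=7
  .#.|.  b2=0 t=0,i=2
  ..#|.  b1=0 t=0,i=1
  ...|.  b0=0 t=0,i=4
  bits 01111000 = 120

120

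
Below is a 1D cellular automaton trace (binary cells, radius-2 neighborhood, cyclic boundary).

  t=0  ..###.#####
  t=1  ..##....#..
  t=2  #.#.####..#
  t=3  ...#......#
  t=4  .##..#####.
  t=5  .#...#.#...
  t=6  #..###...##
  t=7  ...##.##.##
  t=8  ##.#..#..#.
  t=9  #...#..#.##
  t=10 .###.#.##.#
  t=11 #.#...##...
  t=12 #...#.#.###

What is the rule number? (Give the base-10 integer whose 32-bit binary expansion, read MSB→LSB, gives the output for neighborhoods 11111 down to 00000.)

  nb #####: next=#  (t=0,i=8, bit31=1)
  nb ####.: next=.  (t=0,i=9, bit30=0)
  nb ###.#: next=.  (t=0,i=4, bit29=0)
  nb ###..: next=.  (t=0,i=10, bit28=0)
  nb ##.##: next=.  (t=0,i=5, bit27=0)
  nb ##.#.: next=.  (t=2,i=1, bit26=0)
  nb ##..#: next=.  (t=0,i=0, bit25=0)
  nb ##...: next=#  (t=1,i=4, bit24=1)
  nb #.###: next=.  (t=0,i=6, bit23=0)
  nb #.##.: next=#  (t=7,i=6, bit22=1)
  nb #.#.#: next=.  (t=2,i=2, bit21=0)
  nb #.#..: next=.  (t=5,i=7, bit20=0)
  nb #..##: next=.  (t=0,i=1, bit19=0)
  nb #..#.: next=.  (t=8,i=5, bit18=0)
  nb #...#: next=#  (t=3,i=1, bit17=1)
  nb #....: next=#  (t=1,i=5, bit16=1)
  nb .####: next=.  (t=0,i=7, bit15=0)
  nb .###.: next=#  (t=0,i=3, bit14=1)
  nb .##.#: next=.  (t=2,i=0, bit13=0)
  nb .##..: next=.  (t=1,i=3, bit12=0)
  nb .#.##: next=#  (t=2,i=3, bit11=1)
  nb .#.#.: next=.  (t=5,i=6, bit10=0)
  nb .#..#: next=#  (t=8,i=4, bit9=1)
  nb .#...: next=.  (t=1,i=9, bit8=0)
  nb ..###: next=#  (t=0,i=2, bit7=1)
  nb ..##.: next=#  (t=1,i=2, bit6=1)
  nb ..#.#: next=#  (t=5,i=5, bit5=1)
  nb ..#..: next=.  (t=1,i=8, bit4=0)
  nb ...##: next=.  (t=1,i=1, bit3=0)
  nb ...#.: next=#  (t=1,i=7, bit2=1)
  nb ....#: next=#  (t=1,i=0, bit1=1)
  nb .....: next=#  (t=3,i=6, bit0=1)
  bits 10000001010000110100101011100111 = 2168670951

2168670951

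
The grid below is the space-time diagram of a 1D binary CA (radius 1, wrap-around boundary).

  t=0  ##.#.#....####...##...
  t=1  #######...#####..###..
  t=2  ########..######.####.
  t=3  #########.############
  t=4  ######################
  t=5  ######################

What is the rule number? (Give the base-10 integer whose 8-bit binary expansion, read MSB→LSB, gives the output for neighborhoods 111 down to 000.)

252

  ###|#  b7=1 t=0,i=11
  ##.|#  b6=1 t=0,i=1
  #.#|#  b5=1 t=0,i=2
  #..|#  b4=1 t=0,i=6
  .##|#  b3=1 t=0,i=0
  .#.|#  b2=1 t=0,i=3
  ..#|.  b1=0 t=0,i=9
  ...|.  b0=0 t=0,i=7
  bits 11111100 = 252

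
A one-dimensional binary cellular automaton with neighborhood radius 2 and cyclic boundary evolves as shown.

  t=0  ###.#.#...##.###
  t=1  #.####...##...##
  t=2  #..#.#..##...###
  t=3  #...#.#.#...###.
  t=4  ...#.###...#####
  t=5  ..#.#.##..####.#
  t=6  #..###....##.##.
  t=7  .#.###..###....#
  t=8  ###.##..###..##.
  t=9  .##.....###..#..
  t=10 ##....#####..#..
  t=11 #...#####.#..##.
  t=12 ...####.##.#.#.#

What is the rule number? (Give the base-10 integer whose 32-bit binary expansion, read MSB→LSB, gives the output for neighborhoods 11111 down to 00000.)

3022048990

  #####|#  b31=1 t=0,i=0
  ####.|.  b30=0 t=0,i=1
  ###.#|#  b29=1 t=0,i=2
  ###..|#  b28=1 t=1,i=5
  ##.##|.  b27=0 t=0,i=12
  ##.#.|#  b26=1 t=0,i=3
  ##..#|.  b25=0 t=2,i=1
  ##...|.  b24=0 t=1,i=6
  #.###|.  b23=0 t=0,i=13
  #.##.|.  b22=0 t=5,i=6
  #.#.#|#  b21=1 t=0,i=4
  #.#..|.  b20=0 t=0,i=6
  #..##|.  b19=0 t=2,i=7
  #..#.|.  b18=0 t=2,i=2
  #...#|.  b17=0 t=0,i=8
  #....|.  b16=0 t=6,i=7
  .####|#  b15=1 t=0,i=14
  .###.|#  b14=1 t=1,i=15
  .##.#|.  b13=0 t=0,i=11
  .##..|.  b12=0 t=1,i=10
  .#.##|#  b11=1 t=4,i=4
  .#.#.|#  b10=1 t=0,i=5
  .#..#|#  b9=1 t=2,i=6
  .#...|.  b8=0 t=0,i=7
  ..###|#  b7=1 t=1,i=14
  ..##.|#  b6=1 t=0,i=10
  ..#.#|.  b5=0 t=2,i=3
  ..#..|#  b4=1 t=9,i=13
  ...##|#  b3=1 t=0,i=9
  ...#.|#  b2=1 t=3,i=3
  ....#|#  b1=1 t=6,i=8
  .....|.  b0=0 t=9,i=5
  bits 10110100001000001100111011011110 = 3022048990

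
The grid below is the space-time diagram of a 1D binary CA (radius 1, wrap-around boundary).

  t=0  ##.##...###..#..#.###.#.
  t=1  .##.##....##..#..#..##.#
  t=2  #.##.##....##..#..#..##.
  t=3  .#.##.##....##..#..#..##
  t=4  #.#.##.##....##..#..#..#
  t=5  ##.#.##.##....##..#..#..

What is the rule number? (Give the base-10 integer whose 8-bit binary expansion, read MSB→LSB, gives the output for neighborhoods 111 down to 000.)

  [7] ### => .  t=0,i=9
  [6] ##. => #  t=0,i=1
  [5] #.# => #  t=0,i=2
  [4] #.. => #  t=0,i=5
  [3] .## => .  t=0,i=0
  [2] .#. => .  t=0,i=13
  [1] ..# => .  t=0,i=7
  [0] ... => .  t=0,i=6
  bits 01110000 = 112

112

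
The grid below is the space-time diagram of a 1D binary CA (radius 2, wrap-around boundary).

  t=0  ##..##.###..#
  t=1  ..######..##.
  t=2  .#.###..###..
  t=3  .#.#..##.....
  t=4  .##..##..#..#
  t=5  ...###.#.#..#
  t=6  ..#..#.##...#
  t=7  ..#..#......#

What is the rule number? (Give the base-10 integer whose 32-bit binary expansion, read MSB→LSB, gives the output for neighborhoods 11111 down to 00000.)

2863244410

  ##### -> #   bit 31 = 1  t=1,i=4
  ####. -> .   bit 30 = 0  t=1,i=6
  ###.# -> #   bit 29 = 1  t=5,i=5
  ###.. -> .   bit 28 = 0  t=0,i=1
  ##.## -> #   bit 27 = 1  t=0,i=6
  ##.#. -> .   bit 26 = 0  t=5,i=6
  ##..# -> #   bit 25 = 1  t=0,i=2
  ##... -> .   bit 24 = 0  t=1,i=12
  #.### -> #   bit 23 = 1  t=0,i=7
  #.##. -> .   bit 22 = 0  t=4,i=1
  #.#.# -> #   bit 21 = 1  t=5,i=7
  #.#.. -> .   bit 20 = 0  t=3,i=3
  #..## -> #   bit 19 = 1  t=0,i=3
  #..#. -> .   bit 18 = 0  t=4,i=8
  #...# -> .   bit 17 = 0  t=1,i=0
  #.... -> #   bit 16 = 1  t=3,i=9
  .#### -> #   bit 15 = 1  t=1,i=3
  .###. -> .   bit 14 = 0  t=0,i=0
  .##.# -> #   bit 13 = 1  t=0,i=5
  .##.. -> .   bit 12 = 0  t=1,i=11
  .#.## -> .   bit 11 = 0  t=2,i=2
  .#.#. -> #   bit 10 = 1  t=3,i=2
  .#..# -> .   bit 9 = 0  t=3,i=4
  .#... -> .   bit 8 = 0  t=5,i=0
  ..### -> .   bit 7 = 0  t=0,i=12
  ..##. -> #   bit 6 = 1  t=0,i=4
  ..#.# -> #   bit 5 = 1  t=2,i=1
  ..#.. -> #   bit 4 = 1  t=4,i=9
  ...## -> #   bit 3 = 1  t=1,i=1
  ...#. -> .   bit 2 = 0  t=2,i=0
  ....# -> #   bit 1 = 1  t=3,i=12
  ..... -> .   bit 0 = 0  t=3,i=10
  bits 10101010101010011010010001111010 = 2863244410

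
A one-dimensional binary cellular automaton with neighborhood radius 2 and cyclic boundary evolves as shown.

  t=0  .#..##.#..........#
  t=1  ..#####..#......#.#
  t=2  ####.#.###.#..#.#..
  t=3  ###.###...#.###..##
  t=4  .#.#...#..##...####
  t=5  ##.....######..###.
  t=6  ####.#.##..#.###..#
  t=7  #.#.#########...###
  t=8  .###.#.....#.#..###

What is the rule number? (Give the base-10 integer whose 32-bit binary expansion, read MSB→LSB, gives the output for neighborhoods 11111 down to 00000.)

1332591346

  #####|.  b31=0 t=1,i=4
  ####.|#  b30=1 t=1,i=5
  ###.#|.  b29=0 t=2,i=3
  ###..|.  b28=0 t=1,i=6
  ##.##|#  b27=1 t=3,i=3
  ##.#.|#  b26=1 t=0,i=6
  ##..#|#  b25=1 t=1,i=7
  ##...|#  b24=1 t=3,i=7
  #.###|.  b23=0 t=2,i=7
  #.##.|#  b22=1 t=5,i=0
  #.#.#|#  b21=1 t=2,i=5
  #.#..|.  b20=0 t=0,i=1
  #..##|#  b19=1 t=0,i=3
  #..#.|#  b18=1 t=1,i=8
  #...#|.  b17=0 t=3,i=8
  #....|#  b16=1 t=0,i=9
  .####|#  b15=1 t=1,i=3
  .###.|.  b14=0 t=2,i=8
  .##.#|#  b13=1 t=0,i=5
  .##..|#  b12=1 t=4,i=11
  .#.##|#  b11=1 t=2,i=6
  .#.#.|.  b10=0 t=0,i=0
  .#..#|#  b9=1 t=0,i=2
  .#...|.  b8=0 t=0,i=8
  ..###|#  b7=1 t=1,i=2
  ..##.|#  b6=1 t=0,i=4
  ..#.#|#  b5=1 t=0,i=18
  ..#..|#  b4=1 t=1,i=9
  ...##|.  b3=0 t=4,i=14
  ...#.|.  b2=0 t=0,i=17
  ....#|#  b1=1 t=0,i=16
  .....|.  b0=0 t=0,i=10
  bits 01001111011011011011101011110010 = 1332591346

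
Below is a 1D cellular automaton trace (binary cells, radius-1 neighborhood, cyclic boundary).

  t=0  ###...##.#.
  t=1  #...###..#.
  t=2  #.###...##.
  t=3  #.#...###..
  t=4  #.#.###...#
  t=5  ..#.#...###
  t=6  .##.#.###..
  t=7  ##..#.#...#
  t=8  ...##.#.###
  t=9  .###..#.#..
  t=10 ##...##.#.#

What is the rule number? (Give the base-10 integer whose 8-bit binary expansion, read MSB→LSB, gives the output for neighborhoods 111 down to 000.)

  ###|.  b7=0 t=0,i=1
  ##.|.  b6=0 t=0,i=2
  #.#|.  b5=0 t=0,i=8
  #..|.  b4=0 t=0,i=3
  .##|#  b3=1 t=0,i=0
  .#.|#  b2=1 t=0,i=9
  ..#|#  b1=1 t=0,i=5
  ...|#  b0=1 t=0,i=4
  bits 00001111 = 15

15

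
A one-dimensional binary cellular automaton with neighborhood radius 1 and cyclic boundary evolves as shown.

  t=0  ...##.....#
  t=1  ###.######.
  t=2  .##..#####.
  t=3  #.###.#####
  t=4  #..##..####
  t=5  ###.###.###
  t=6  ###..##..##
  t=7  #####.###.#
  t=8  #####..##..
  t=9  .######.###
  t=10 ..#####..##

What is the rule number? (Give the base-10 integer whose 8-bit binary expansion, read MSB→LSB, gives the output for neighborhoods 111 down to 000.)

211

  [7] ### => #  t=1,i=1
  [6] ##. => #  t=0,i=4
  [5] #.# => .  t=1,i=3
  [4] #.. => #  t=0,i=0
  [3] .## => .  t=0,i=3
  [2] .#. => .  t=0,i=10
  [1] ..# => #  t=0,i=2
  [0] ... => #  t=0,i=1
  bits 11010011 = 211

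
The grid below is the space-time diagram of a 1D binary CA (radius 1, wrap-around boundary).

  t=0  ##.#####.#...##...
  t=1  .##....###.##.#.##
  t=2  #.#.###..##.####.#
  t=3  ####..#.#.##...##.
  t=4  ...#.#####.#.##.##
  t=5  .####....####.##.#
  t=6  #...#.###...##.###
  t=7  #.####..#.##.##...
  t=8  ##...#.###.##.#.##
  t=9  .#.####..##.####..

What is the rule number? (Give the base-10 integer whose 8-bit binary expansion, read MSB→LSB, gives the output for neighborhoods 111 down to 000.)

  ### -> .   bit 7 = 0  t=0,i=4
  ##. -> #   bit 6 = 1  t=0,i=1
  #.# -> #   bit 5 = 1  t=0,i=2
  #.. -> .   bit 4 = 0  t=0,i=10
  .## -> .   bit 3 = 0  t=0,i=0
  .#. -> #   bit 2 = 1  t=0,i=9
  ..# -> #   bit 1 = 1  t=0,i=12
  ... -> #   bit 0 = 1  t=0,i=11
  bits 01100111 = 103

103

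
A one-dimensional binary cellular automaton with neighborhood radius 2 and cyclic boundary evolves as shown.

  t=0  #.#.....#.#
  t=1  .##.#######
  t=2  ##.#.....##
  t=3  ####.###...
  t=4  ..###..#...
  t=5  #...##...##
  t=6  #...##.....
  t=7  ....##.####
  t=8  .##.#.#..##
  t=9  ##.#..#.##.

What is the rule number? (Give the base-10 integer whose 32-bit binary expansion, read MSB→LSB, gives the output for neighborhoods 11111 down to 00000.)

2119768167

  [31] ##### => .  t=1,i=6
  [30] ####. => #  t=1,i=9
  [29] ###.# => #  t=1,i=10
  [28] ###.. => #  t=3,i=7
  [27] ##.## => #  t=1,i=0
  [26] ##.#. => #  t=0,i=1
  [25] ##..# => #  t=4,i=5
  [24] ##... => .  t=3,i=8
  [23] #.### => .  t=1,i=4
  [22] #.##. => #  t=0,i=10
  [21] #.#.# => .  t=8,i=4
  [20] #.#.. => #  t=0,i=2
  [19] #..## => #  t=8,i=8
  [18] #..#. => .  t=4,i=6
  [17] #...# => .  t=3,i=9
  [16] #.... => #  t=0,i=4
  [15] .#### => .  t=1,i=5
  [14] .###. => .  t=3,i=6
  [13] .##.# => .  t=0,i=0
  [12] .##.. => #  t=5,i=5
  [11] .#.## => #  t=0,i=9
  [10] .#.#. => .  t=8,i=5
  [9] .#..# => .  t=8,i=7
  [8] .#... => .  t=0,i=3
  [7] ..### => .  t=2,i=9
  [6] ..##. => #  t=5,i=4
  [5] ..#.# => #  t=0,i=8
  [4] ..#.. => .  t=4,i=7
  [3] ...## => .  t=2,i=8
  [2] ...#. => #  t=0,i=7
  [1] ....# => #  t=0,i=6
  [0] ..... => #  t=0,i=5
  bits 01111110010110010001100001100111 = 2119768167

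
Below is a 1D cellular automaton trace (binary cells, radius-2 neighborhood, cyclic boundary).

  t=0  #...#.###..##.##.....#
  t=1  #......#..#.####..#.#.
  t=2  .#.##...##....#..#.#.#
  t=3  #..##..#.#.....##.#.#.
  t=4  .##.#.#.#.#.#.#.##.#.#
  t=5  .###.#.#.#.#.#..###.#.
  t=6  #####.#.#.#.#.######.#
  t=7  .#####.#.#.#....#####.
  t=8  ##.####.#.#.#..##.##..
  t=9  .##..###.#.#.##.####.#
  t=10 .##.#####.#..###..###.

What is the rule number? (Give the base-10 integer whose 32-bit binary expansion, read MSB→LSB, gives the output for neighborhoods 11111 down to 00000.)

  nb #####: next=#  (t=6,i=1, bit31=1)
  nb ####.: next=#  (t=1,i=14, bit30=1)
  nb ###.#: next=#  (t=5,i=3, bit29=1)
  nb ###..: next=.  (t=0,i=8, bit28=0)
  nb ##.##: next=#  (t=0,i=13, bit27=1)
  nb ##.#.: next=#  (t=3,i=17, bit26=1)
  nb ##..#: next=.  (t=0,i=9, bit25=0)
  nb ##...: next=.  (t=0,i=1, bit24=0)
  nb #.###: next=.  (t=0,i=6, bit23=0)
  nb #.##.: next=#  (t=0,i=14, bit22=1)
  nb #.#.#: next=.  (t=1,i=20, bit21=0)
  nb #.#..: next=.  (t=1,i=0, bit20=0)
  nb #..##: next=#  (t=0,i=10, bit19=1)
  nb #..#.: next=#  (t=1,i=9, bit18=1)
  nb #...#: next=.  (t=0,i=2, bit17=0)
  nb #....: next=.  (t=0,i=17, bit16=0)
  nb .####: next=.  (t=1,i=13, bit15=0)
  nb .###.: next=#  (t=0,i=7, bit14=1)
  nb .##.#: next=#  (t=0,i=12, bit13=1)
  nb .##..: next=#  (t=0,i=0, bit12=1)
  nb .#.##: next=.  (t=0,i=5, bit11=0)
  nb .#.#.: next=#  (t=1,i=19, bit10=1)
  nb .#..#: next=#  (t=1,i=8, bit9=1)
  nb .#...: next=#  (t=1,i=1, bit8=1)
  nb ..###: next=#  (t=5,i=1, bit7=1)
  nb ..##.: next=.  (t=0,i=11, bit6=0)
  nb ..#.#: next=.  (t=0,i=4, bit5=0)
  nb ..#..: next=.  (t=1,i=7, bit4=0)
  nb ...##: next=#  (t=0,i=20, bit3=1)
  nb ...#.: next=.  (t=0,i=3, bit2=0)
  nb ....#: next=.  (t=0,i=19, bit1=0)
  nb .....: next=#  (t=0,i=18, bit0=1)
  bits 11101100010011000111011110001001 = 3964434313

3964434313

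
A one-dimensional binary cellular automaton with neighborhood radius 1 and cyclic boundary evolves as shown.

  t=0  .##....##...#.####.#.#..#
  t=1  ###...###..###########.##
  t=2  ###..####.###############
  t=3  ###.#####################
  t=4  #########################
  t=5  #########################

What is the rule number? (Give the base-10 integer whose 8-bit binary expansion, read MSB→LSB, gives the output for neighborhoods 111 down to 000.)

238

  ### -> #   bit 7 = 1  t=0,i=15
  ##. -> #   bit 6 = 1  t=0,i=2
  #.# -> #   bit 5 = 1  t=0,i=0
  #.. -> .   bit 4 = 0  t=0,i=3
  .## -> #   bit 3 = 1  t=0,i=1
  .#. -> #   bit 2 = 1  t=0,i=12
  ..# -> #   bit 1 = 1  t=0,i=6
  ... -> .   bit 0 = 0  t=0,i=4
  bits 11101110 = 238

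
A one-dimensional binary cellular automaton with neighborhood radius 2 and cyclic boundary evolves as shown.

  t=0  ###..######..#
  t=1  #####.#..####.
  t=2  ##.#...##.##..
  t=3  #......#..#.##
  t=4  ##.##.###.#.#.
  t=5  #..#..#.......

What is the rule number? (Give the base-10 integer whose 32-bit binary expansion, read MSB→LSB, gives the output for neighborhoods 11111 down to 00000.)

1405649525

  [31] ##### => .  t=0,i=7
  [30] ####. => #  t=0,i=1
  [29] ###.# => .  t=1,i=4
  [28] ###.. => #  t=0,i=2
  [27] ##.## => .  t=1,i=13
  [26] ##.#. => .  t=1,i=5
  [25] ##..# => #  t=0,i=3
  [24] ##... => #  t=3,i=1
  [23] #.### => #  t=1,i=0
  [22] #.##. => #  t=2,i=10
  [21] #.#.# => .  t=4,i=10
  [20] #.#.. => .  t=1,i=6
  [19] #..## => #  t=0,i=4
  [18] #..#. => .  t=3,i=9
  [17] #...# => .  t=2,i=5
  [16] #.... => .  t=3,i=2
  [15] .#### => #  t=0,i=0
  [14] .###. => .  t=3,i=13
  [13] .##.# => .  t=2,i=1
  [12] .##.. => .  t=2,i=11
  [11] .#.## => .  t=3,i=11
  [10] .#.#. => .  t=4,i=11
  [9] .#..# => #  t=1,i=7
  [8] .#... => .  t=2,i=4
  [7] ..### => .  t=0,i=5
  [6] ..##. => #  t=2,i=0
  [5] ..#.# => #  t=3,i=10
  [4] ..#.. => #  t=3,i=7
  [3] ...## => .  t=2,i=6
  [2] ...#. => #  t=3,i=6
  [1] ....# => .  t=3,i=5
  [0] ..... => #  t=3,i=3
  bits 01010011110010001000001001110101 = 1405649525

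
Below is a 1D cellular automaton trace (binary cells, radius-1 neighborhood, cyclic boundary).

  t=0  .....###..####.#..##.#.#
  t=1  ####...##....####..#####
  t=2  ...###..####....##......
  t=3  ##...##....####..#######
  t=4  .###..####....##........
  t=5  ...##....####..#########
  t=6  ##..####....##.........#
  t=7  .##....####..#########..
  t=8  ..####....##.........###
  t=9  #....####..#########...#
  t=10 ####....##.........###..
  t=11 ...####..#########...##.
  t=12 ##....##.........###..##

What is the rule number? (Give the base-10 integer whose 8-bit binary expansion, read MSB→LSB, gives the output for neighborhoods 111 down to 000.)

117

  [7] ### => .  t=0,i=6
  [6] ##. => #  t=0,i=7
  [5] #.# => #  t=0,i=14
  [4] #.. => #  t=0,i=0
  [3] .## => .  t=0,i=5
  [2] .#. => #  t=0,i=15
  [1] ..# => .  t=0,i=4
  [0] ... => #  t=0,i=1
  bits 01110101 = 117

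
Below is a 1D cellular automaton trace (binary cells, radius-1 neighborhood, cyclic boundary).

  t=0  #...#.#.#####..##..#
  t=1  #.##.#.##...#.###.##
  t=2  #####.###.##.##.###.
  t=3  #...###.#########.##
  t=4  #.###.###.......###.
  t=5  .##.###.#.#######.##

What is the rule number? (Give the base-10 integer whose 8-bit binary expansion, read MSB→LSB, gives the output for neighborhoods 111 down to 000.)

107

  [7] ### => .  t=0,i=9
  [6] ##. => #  t=0,i=0
  [5] #.# => #  t=0,i=5
  [4] #.. => .  t=0,i=1
  [3] .## => #  t=0,i=8
  [2] .#. => .  t=0,i=4
  [1] ..# => #  t=0,i=3
  [0] ... => #  t=0,i=2
  bits 01101011 = 107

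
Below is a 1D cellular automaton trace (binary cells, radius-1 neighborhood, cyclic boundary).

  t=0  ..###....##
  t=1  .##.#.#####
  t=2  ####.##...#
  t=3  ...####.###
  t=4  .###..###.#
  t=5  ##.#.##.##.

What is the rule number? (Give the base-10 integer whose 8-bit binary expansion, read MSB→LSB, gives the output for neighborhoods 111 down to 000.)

107

  ###|.  b7=0 t=0,i=3
  ##.|#  b6=1 t=0,i=4
  #.#|#  b5=1 t=1,i=0
  #..|.  b4=0 t=0,i=0
  .##|#  b3=1 t=0,i=2
  .#.|.  b2=0 t=1,i=4
  ..#|#  b1=1 t=0,i=1
  ...|#  b0=1 t=0,i=6
  bits 01101011 = 107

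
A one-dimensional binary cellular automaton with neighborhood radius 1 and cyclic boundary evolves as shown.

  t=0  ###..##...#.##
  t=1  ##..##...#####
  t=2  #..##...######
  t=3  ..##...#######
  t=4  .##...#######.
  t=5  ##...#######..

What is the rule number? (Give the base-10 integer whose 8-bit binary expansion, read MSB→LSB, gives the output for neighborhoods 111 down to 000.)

174

  nb ###: next=#  (t=0,i=0, bit7=1)
  nb ##.: next=.  (t=0,i=2, bit6=0)
  nb #.#: next=#  (t=0,i=11, bit5=1)
  nb #..: next=.  (t=0,i=3, bit4=0)
  nb .##: next=#  (t=0,i=5, bit3=1)
  nb .#.: next=#  (t=0,i=10, bit2=1)
  nb ..#: next=#  (t=0,i=4, bit1=1)
  nb ...: next=.  (t=0,i=8, bit0=0)
  bits 10101110 = 174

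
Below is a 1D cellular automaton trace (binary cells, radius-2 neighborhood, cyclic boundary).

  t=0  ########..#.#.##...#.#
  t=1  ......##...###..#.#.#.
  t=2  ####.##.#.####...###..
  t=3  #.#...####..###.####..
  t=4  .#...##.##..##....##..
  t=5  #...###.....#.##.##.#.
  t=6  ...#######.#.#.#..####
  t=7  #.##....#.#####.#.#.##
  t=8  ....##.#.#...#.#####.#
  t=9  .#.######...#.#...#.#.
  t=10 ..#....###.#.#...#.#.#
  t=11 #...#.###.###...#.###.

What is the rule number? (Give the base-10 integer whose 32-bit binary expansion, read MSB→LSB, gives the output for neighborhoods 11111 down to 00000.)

1428254413

  [31] ##### => .  t=0,i=1
  [30] ####. => #  t=0,i=6
  [29] ###.# => .  t=2,i=3
  [28] ###.. => #  t=0,i=7
  [27] ##.## => .  t=2,i=4
  [26] ##.#. => #  t=2,i=7
  [25] ##..# => .  t=0,i=8
  [24] ##... => #  t=0,i=16
  [23] #.### => .  t=0,i=21
  [22] #.##. => .  t=0,i=14
  [21] #.#.# => #  t=0,i=12
  [20] #.#.. => .  t=1,i=20
  [19] #..## => .  t=2,i=21
  [18] #..#. => .  t=0,i=9
  [17] #...# => .  t=0,i=17
  [16] #.... => #  t=1,i=0
  [15] .#### => .  t=0,i=0
  [14] .###. => #  t=1,i=12
  [13] .##.# => #  t=2,i=6
  [12] .##.. => .  t=0,i=15
  [11] .#.## => #  t=0,i=13
  [10] .#.#. => #  t=0,i=11
  [9] .#..# => #  t=6,i=16
  [8] .#... => .  t=1,i=21
  [7] ..### => #  t=1,i=11
  [6] ..##. => #  t=1,i=6
  [5] ..#.# => .  t=0,i=10
  [4] ..#.. => .  t=4,i=1
  [3] ...## => #  t=1,i=5
  [2] ...#. => #  t=0,i=18
  [1] ....# => .  t=1,i=4
  [0] ..... => #  t=1,i=1
  bits 01010101001000010110111011001101 = 1428254413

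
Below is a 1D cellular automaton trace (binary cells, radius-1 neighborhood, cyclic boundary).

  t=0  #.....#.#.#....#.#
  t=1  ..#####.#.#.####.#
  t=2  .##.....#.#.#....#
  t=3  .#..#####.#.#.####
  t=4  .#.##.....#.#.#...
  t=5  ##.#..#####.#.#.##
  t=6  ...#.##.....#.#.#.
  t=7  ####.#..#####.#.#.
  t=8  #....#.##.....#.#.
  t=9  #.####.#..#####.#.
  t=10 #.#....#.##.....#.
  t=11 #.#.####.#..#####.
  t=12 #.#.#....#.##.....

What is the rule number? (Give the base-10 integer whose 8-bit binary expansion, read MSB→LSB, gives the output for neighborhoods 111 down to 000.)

15

  [7] ### => .  t=1,i=3
  [6] ##. => .  t=0,i=0
  [5] #.# => .  t=0,i=7
  [4] #.. => .  t=0,i=1
  [3] .## => #  t=0,i=17
  [2] .#. => #  t=0,i=6
  [1] ..# => #  t=0,i=5
  [0] ... => #  t=0,i=2
  bits 00001111 = 15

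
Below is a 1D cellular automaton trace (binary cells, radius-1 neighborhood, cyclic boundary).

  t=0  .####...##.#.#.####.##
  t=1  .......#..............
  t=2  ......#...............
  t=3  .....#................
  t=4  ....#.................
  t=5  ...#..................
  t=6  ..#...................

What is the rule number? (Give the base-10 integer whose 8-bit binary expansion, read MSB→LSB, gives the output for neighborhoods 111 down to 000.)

2

  ### -> .   bit 7 = 0  t=0,i=2
  ##. -> .   bit 6 = 0  t=0,i=4
  #.# -> .   bit 5 = 0  t=0,i=0
  #.. -> .   bit 4 = 0  t=0,i=5
  .## -> .   bit 3 = 0  t=0,i=1
  .#. -> .   bit 2 = 0  t=0,i=11
  ..# -> #   bit 1 = 1  t=0,i=7
  ... -> .   bit 0 = 0  t=0,i=6
  bits 00000010 = 2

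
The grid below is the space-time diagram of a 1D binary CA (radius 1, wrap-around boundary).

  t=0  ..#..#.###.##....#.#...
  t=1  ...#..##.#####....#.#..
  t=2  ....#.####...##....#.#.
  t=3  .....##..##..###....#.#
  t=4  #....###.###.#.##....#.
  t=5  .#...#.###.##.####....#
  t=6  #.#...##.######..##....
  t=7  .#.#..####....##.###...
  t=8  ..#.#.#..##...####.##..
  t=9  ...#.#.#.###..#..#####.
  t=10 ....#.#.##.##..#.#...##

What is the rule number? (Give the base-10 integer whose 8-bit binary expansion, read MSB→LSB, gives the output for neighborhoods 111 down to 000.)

120

  nb ###: next=.  (t=0,i=8, bit7=0)
  nb ##.: next=#  (t=0,i=9, bit6=1)
  nb #.#: next=#  (t=0,i=6, bit5=1)
  nb #..: next=#  (t=0,i=3, bit4=1)
  nb .##: next=#  (t=0,i=7, bit3=1)
  nb .#.: next=.  (t=0,i=2, bit2=0)
  nb ..#: next=.  (t=0,i=1, bit1=0)
  nb ...: next=.  (t=0,i=0, bit0=0)
  bits 01111000 = 120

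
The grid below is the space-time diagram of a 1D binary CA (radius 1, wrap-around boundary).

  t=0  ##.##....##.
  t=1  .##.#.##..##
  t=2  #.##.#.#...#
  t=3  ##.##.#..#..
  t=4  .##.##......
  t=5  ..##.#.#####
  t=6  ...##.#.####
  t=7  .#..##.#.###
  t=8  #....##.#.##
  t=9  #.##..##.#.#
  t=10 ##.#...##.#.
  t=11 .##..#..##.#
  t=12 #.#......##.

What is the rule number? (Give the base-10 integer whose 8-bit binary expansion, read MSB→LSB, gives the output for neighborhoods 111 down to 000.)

  nb ###: next=#  (t=5,i=8, bit7=1)
  nb ##.: next=#  (t=0,i=1, bit6=1)
  nb #.#: next=#  (t=0,i=2, bit5=1)
  nb #..: next=.  (t=0,i=5, bit4=0)
  nb .##: next=.  (t=0,i=0, bit3=0)
  nb .#.: next=.  (t=1,i=4, bit2=0)
  nb ..#: next=.  (t=0,i=8, bit1=0)
  nb ...: next=#  (t=0,i=6, bit0=1)
  bits 11100001 = 225

225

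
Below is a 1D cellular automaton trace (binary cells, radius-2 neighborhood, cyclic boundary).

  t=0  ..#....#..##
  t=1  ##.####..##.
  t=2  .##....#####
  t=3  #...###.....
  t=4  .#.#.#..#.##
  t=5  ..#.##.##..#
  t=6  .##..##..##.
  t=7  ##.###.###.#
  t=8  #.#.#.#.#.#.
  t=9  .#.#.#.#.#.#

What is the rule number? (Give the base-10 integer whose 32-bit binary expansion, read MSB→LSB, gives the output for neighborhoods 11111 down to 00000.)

169698670

  nb #####: next=.  (t=2,i=9, bit31=0)
  nb ####.: next=.  (t=1,i=5, bit30=0)
  nb ###.#: next=.  (t=2,i=11, bit29=0)
  nb ###..: next=.  (t=1,i=6, bit28=0)
  nb ##.##: next=#  (t=1,i=2, bit27=1)
  nb ##.#.: next=.  (t=4,i=0, bit26=0)
  nb ##..#: next=#  (t=0,i=0, bit25=1)
  nb ##...: next=.  (t=2,i=3, bit24=0)
  nb #.###: next=.  (t=1,i=3, bit23=0)
  nb #.##.: next=.  (t=1,i=0, bit22=0)
  nb #.#.#: next=.  (t=4,i=1, bit21=0)
  nb #.#..: next=#  (t=4,i=5, bit20=1)
  nb #..##: next=#  (t=0,i=9, bit19=1)
  nb #..#.: next=#  (t=0,i=1, bit18=1)
  nb #...#: next=.  (t=3,i=2, bit17=0)
  nb #....: next=#  (t=0,i=4, bit16=1)
  nb .####: next=.  (t=1,i=4, bit15=0)
  nb .###.: next=#  (t=3,i=5, bit14=1)
  nb .##.#: next=#  (t=1,i=1, bit13=1)
  nb .##..: next=.  (t=0,i=11, bit12=0)
  nb .#.##: next=.  (t=4,i=9, bit11=0)
  nb .#.#.: next=#  (t=4,i=2, bit10=1)
  nb .#..#: next=.  (t=0,i=8, bit9=0)
  nb .#...: next=#  (t=0,i=3, bit8=1)
  nb ..###: next=.  (t=2,i=7, bit7=0)
  nb ..##.: next=#  (t=0,i=10, bit6=1)
  nb ..#.#: next=#  (t=4,i=8, bit5=1)
  nb ..#..: next=.  (t=0,i=2, bit4=0)
  nb ...##: next=#  (t=2,i=6, bit3=1)
  nb ...#.: next=#  (t=0,i=6, bit2=1)
  nb ....#: next=#  (t=0,i=5, bit1=1)
  nb .....: next=.  (t=3,i=9, bit0=0)
  bits 00001010000111010110010101101110 = 169698670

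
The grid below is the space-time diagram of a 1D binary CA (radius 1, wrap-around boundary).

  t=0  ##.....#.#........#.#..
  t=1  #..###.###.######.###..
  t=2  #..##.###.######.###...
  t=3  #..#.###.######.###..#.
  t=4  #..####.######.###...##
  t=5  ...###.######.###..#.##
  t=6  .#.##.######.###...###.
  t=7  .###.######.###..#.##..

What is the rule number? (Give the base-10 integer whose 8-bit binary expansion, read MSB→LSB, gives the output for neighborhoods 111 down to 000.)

173

  [7] ### => #  t=1,i=4
  [6] ##. => .  t=0,i=1
  [5] #.# => #  t=0,i=8
  [4] #.. => .  t=0,i=2
  [3] .## => #  t=0,i=0
  [2] .#. => #  t=0,i=7
  [1] ..# => .  t=0,i=6
  [0] ... => #  t=0,i=3
  bits 10101101 = 173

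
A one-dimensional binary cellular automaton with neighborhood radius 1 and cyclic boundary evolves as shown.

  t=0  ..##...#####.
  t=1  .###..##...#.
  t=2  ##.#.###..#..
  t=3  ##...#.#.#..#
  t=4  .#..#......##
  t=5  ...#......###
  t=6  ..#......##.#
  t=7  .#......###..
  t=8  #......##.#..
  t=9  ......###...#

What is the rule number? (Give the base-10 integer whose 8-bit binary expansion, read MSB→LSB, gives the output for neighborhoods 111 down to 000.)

  ### -> .   bit 7 = 0  t=0,i=8
  ##. -> #   bit 6 = 1  t=0,i=3
  #.# -> .   bit 5 = 0  t=2,i=2
  #.. -> .   bit 4 = 0  t=0,i=4
  .## -> #   bit 3 = 1  t=0,i=2
  .#. -> .   bit 2 = 0  t=1,i=11
  ..# -> #   bit 1 = 1  t=0,i=1
  ... -> .   bit 0 = 0  t=0,i=0
  bits 01001010 = 74

74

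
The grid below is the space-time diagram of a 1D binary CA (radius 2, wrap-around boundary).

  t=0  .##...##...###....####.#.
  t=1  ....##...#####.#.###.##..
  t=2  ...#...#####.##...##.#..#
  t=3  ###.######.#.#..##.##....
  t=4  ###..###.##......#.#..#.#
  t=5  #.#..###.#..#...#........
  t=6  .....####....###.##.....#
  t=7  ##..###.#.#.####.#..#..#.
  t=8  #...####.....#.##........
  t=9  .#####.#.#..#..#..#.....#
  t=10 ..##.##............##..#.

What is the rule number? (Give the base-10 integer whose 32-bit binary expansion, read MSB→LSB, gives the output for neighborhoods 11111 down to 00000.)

  #####|#  b31=1 t=1,i=11
  ####.|.  b30=0 t=0,i=20
  ###.#|#  b29=1 t=0,i=21
  ###..|#  b28=1 t=0,i=13
  ##.##|.  b27=0 t=1,i=20
  ##.#.|#  b26=1 t=0,i=22
  ##..#|.  b25=0 t=4,i=3
  ##...|.  b24=0 t=0,i=3
  #.###|.  b23=0 t=1,i=17
  #.##.|#  b22=1 t=1,i=21
  #.#.#|.  b21=0 t=1,i=15
  #.#..|.  b20=0 t=0,i=23
  #..##|.  b19=0 t=0,i=0
  #..#.|.  b18=0 t=2,i=23
  #...#|#  b17=1 t=0,i=4
  #....|#  b16=1 t=0,i=15
  .####|#  b15=1 t=0,i=19
  .###.|#  b14=1 t=0,i=12
  .##.#|#  b13=1 t=2,i=19
  .##..|.  b12=0 t=0,i=2
  .#.##|.  b11=0 t=1,i=16
  .#.#.|.  b10=0 t=3,i=12
  .#..#|.  b9=0 t=0,i=24
  .#...|#  b8=1 t=2,i=0
  ..###|#  b7=1 t=0,i=11
  ..##.|.  b6=0 t=0,i=1
  ..#.#|.  b5=0 t=4,i=17
  ..#..|.  b4=0 t=2,i=3
  ...##|#  b3=1 t=0,i=5
  ...#.|#  b2=1 t=2,i=2
  ....#|.  b1=0 t=0,i=16
  .....|.  b0=0 t=1,i=0
  bits 10110100010000111110000110001100 = 3024347532

3024347532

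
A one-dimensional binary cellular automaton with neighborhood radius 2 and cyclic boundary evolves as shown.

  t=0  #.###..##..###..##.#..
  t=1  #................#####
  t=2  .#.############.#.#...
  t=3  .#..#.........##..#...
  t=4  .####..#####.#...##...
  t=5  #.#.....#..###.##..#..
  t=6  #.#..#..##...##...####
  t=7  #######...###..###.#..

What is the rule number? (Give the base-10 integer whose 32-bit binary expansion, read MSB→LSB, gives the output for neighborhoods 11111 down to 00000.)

  ##### -> .   bit 31 = 0  t=1,i=19
  ####. -> .   bit 30 = 0  t=1,i=21
  ###.# -> #   bit 29 = 1  t=2,i=14
  ###.. -> .   bit 28 = 0  t=0,i=4
  ##.## -> #   bit 27 = 1  t=5,i=14
  ##.#. -> #   bit 26 = 1  t=0,i=18
  ##..# -> .   bit 25 = 0  t=0,i=5
  ##... -> #   bit 24 = 1  t=1,i=1
  #.### -> .   bit 23 = 0  t=0,i=2
  #.##. -> .   bit 22 = 0  t=5,i=15
  #.#.# -> .   bit 21 = 0  t=2,i=16
  #.#.. -> #   bit 20 = 1  t=0,i=19
  #..## -> .   bit 19 = 0  t=0,i=6
  #..#. -> #   bit 18 = 1  t=0,i=21
  #...# -> #   bit 17 = 1  t=4,i=15
  #.... -> .   bit 16 = 0  t=1,i=2
  .#### -> #   bit 15 = 1  t=1,i=18
  .###. -> .   bit 14 = 0  t=0,i=3
  .##.# -> #   bit 13 = 1  t=0,i=17
  .##.. -> .   bit 12 = 0  t=0,i=8
  .#.## -> .   bit 11 = 0  t=0,i=1
  .#.#. -> .   bit 10 = 0  t=2,i=17
  .#..# -> #   bit 9 = 1  t=0,i=20
  .#... -> .   bit 8 = 0  t=2,i=19
  ..### -> .   bit 7 = 0  t=0,i=11
  ..##. -> .   bit 6 = 0  t=0,i=7
  ..#.# -> #   bit 5 = 1  t=0,i=0
  ..#.. -> #   bit 4 = 1  t=3,i=1
  ...## -> #   bit 3 = 1  t=1,i=16
  ...#. -> .   bit 2 = 0  t=2,i=0
  ....# -> .   bit 1 = 0  t=1,i=15
  ..... -> #   bit 0 = 1  t=1,i=3
  bits 00101101000101101010001000111001 = 756458041

756458041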